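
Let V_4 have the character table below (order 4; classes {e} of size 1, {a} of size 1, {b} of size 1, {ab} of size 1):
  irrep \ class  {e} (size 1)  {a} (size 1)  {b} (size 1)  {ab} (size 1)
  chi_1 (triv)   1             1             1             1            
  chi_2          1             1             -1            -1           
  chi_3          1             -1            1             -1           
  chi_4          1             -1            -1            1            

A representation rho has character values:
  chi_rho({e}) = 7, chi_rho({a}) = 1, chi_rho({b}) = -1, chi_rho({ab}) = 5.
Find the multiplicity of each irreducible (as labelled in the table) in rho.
Multiplicities: chi_1: 3, chi_2: 1, chi_3: 0, chi_4: 3.

Solution. Use <chi_rho, chi> = (1/|G|) sum_C |C| * chi_rho(C) * conj(chi(C)) with |G| = 4 for each irreducible chi in the table:
  <chi_rho, chi_1> = (1/4)[1*(7)*conj(1) + 1*(1)*conj(1) + 1*(-1)*conj(1) + 1*(5)*conj(1)]
      = (1/4)[(7) + (1) + (-1) + (5)] = 12/4 = 3
  <chi_rho, chi_2> = (1/4)[1*(7)*conj(1) + 1*(1)*conj(1) + 1*(-1)*conj(-1) + 1*(5)*conj(-1)]
      = (1/4)[(7) + (1) + (1) + (-5)] = 4/4 = 1
  <chi_rho, chi_3> = (1/4)[1*(7)*conj(1) + 1*(1)*conj(-1) + 1*(-1)*conj(1) + 1*(5)*conj(-1)]
      = (1/4)[(7) + (-1) + (-1) + (-5)] = 0/4 = 0
  <chi_rho, chi_4> = (1/4)[1*(7)*conj(1) + 1*(1)*conj(-1) + 1*(-1)*conj(-1) + 1*(5)*conj(1)]
      = (1/4)[(7) + (-1) + (1) + (5)] = 12/4 = 3
Dimension check: dim(rho) = sum (mult * dim) = 3*1 + 1*1 + 0*1 + 3*1 = 7 = chi_rho(e) = 7.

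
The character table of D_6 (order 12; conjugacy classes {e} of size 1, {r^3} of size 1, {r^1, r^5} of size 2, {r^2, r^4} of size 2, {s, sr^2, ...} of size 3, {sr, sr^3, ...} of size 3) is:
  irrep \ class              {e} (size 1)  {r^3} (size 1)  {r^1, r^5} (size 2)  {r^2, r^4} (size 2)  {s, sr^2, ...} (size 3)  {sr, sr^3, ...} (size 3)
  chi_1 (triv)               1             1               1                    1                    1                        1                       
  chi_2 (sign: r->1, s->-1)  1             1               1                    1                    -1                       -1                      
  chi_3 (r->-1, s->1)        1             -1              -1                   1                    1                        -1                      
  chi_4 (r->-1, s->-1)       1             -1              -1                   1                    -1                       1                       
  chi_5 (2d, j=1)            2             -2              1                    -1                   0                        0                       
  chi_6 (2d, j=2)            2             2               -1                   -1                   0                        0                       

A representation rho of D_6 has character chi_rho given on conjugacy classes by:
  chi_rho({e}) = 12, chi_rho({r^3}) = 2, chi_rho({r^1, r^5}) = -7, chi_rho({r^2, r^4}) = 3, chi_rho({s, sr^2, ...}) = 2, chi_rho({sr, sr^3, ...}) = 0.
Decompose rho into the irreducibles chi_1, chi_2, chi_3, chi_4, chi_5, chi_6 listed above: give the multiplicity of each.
Multiplicities: chi_1: 1, chi_2: 0, chi_3: 3, chi_4: 2, chi_5: 0, chi_6: 3.

Explanation: Use <chi_rho, chi> = (1/|G|) sum_C |C| * chi_rho(C) * conj(chi(C)) with |G| = 12 for each irreducible chi in the table:
  <chi_rho, chi_1> = (1/12)[1*(12)*conj(1) + 1*(2)*conj(1) + 2*(-7)*conj(1) + 2*(3)*conj(1) + 3*(2)*conj(1) + 3*(0)*conj(1)]
      = (1/12)[(12) + (2) + (-14) + (6) + (6) + (0)] = 12/12 = 1
  <chi_rho, chi_2> = (1/12)[1*(12)*conj(1) + 1*(2)*conj(1) + 2*(-7)*conj(1) + 2*(3)*conj(1) + 3*(2)*conj(-1) + 3*(0)*conj(-1)]
      = (1/12)[(12) + (2) + (-14) + (6) + (-6) + (0)] = 0/12 = 0
  <chi_rho, chi_3> = (1/12)[1*(12)*conj(1) + 1*(2)*conj(-1) + 2*(-7)*conj(-1) + 2*(3)*conj(1) + 3*(2)*conj(1) + 3*(0)*conj(-1)]
      = (1/12)[(12) + (-2) + (14) + (6) + (6) + (0)] = 36/12 = 3
  <chi_rho, chi_4> = (1/12)[1*(12)*conj(1) + 1*(2)*conj(-1) + 2*(-7)*conj(-1) + 2*(3)*conj(1) + 3*(2)*conj(-1) + 3*(0)*conj(1)]
      = (1/12)[(12) + (-2) + (14) + (6) + (-6) + (0)] = 24/12 = 2
  <chi_rho, chi_5> = (1/12)[1*(12)*conj(2) + 1*(2)*conj(-2) + 2*(-7)*conj(1) + 2*(3)*conj(-1) + 3*(2)*conj(0) + 3*(0)*conj(0)]
      = (1/12)[(24) + (-4) + (-14) + (-6) + (0) + (0)] = 0/12 = 0
  <chi_rho, chi_6> = (1/12)[1*(12)*conj(2) + 1*(2)*conj(2) + 2*(-7)*conj(-1) + 2*(3)*conj(-1) + 3*(2)*conj(0) + 3*(0)*conj(0)]
      = (1/12)[(24) + (4) + (14) + (-6) + (0) + (0)] = 36/12 = 3
Dimension check: dim(rho) = sum (mult * dim) = 1*1 + 0*1 + 3*1 + 2*1 + 0*2 + 3*2 = 12 = chi_rho(e) = 12.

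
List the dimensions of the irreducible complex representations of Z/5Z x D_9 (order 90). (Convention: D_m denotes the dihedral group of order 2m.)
Dimensions: 1, 1, 1, 1, 1, 1, 1, 1, 1, 1, 2, 2, 2, 2, 2, 2, 2, 2, 2, 2, 2, 2, 2, 2, 2, 2, 2, 2, 2, 2

Solution. There are 30 irreducibles (= number of conjugacy classes). Their dimensions d_i satisfy sum d_i^2 = |G| = 90: 1 + 1 + 1 + 1 + 1 + 1 + 1 + 1 + 1 + 1 + 4 + 4 + 4 + 4 + 4 + 4 + 4 + 4 + 4 + 4 + 4 + 4 + 4 + 4 + 4 + 4 + 4 + 4 + 4 + 4 = 90. (For the product with Z/5Z: each of the 5 1-dim characters of Z/5Z tensors with each irrep of D_9, giving 5 copies of each D_9-dimension.)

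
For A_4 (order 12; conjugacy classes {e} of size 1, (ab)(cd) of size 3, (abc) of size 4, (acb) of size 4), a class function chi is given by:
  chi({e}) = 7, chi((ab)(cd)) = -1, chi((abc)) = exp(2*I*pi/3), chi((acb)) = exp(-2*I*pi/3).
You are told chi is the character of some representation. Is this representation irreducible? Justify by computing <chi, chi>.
Not irreducible (reducible): <chi, chi> = 5 > 1.

Why: <chi, chi> = (1/|G|) sum_C |C| * |chi(C)|^2 = (1/12)[1*|7|^2 + 3*|-1|^2 + 4*|exp(2*I*pi/3)|^2 + 4*|exp(-2*I*pi/3)|^2]
  = (1/12)[(49) + (3) + (4) + (4)] = 60/12 = 5.
(Exp terms are combined using exp(i*s)*conj(exp(i*t)) = exp(i*(s-t)), and sums of them are collapsed using the identity that for every m > 1 the m distinct m-th roots of unity sum to 0, e.g. 1 + exp(2*I*pi/3) + exp(-2*I*pi/3) = 0.)
A character is irreducible iff <chi, chi> = 1, so this representation is reducible.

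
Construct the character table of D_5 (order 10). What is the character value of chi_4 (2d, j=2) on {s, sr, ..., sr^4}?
Conjugacy classes: {e} of size 1, {r^1, r^4} of size 2, {r^2, r^3} of size 2, {s, sr, ..., sr^4} of size 5.
Character table:
  irrep \ class              {e} (size 1)  {r^1, r^4} (size 2)  {r^2, r^3} (size 2)  {s, sr, ..., sr^4} (size 5)
  chi_1 (triv)               1             1                    1                    1                          
  chi_2 (sign: r->1, s->-1)  1             1                    1                    -1                         
  chi_3 (2d, j=1)            2             -1/2 + sqrt(5)/2     -sqrt(5)/2 - 1/2     0                          
  chi_4 (2d, j=2)            2             -sqrt(5)/2 - 1/2     -1/2 + sqrt(5)/2     0                          

Spot check: chi_4 (2d, j=2) on {s, sr, ..., sr^4} = 0.

Proof sketch: D_5 has order 2*5 = 10 with 4 conjugacy classes, hence 4 irreducibles. Sum of squared dims 1 + 1 + 4 + 4 = 10 = |G|. Linear characters come from the abelianisation; the 2-dimensional irreps have character r^k -> 2*cos(2*pi*j*k/5), reflections -> 0.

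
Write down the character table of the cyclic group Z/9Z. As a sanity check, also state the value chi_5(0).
Character table of Z/9Z (irreps indexed chi_0,...,chi_8 with chi_k(m) = zeta_9^(k*m), zeta_9 = exp(2*pi*i/9)):
  irrep \ class  {0} (size 1)  {1} (size 1)    {2} (size 1)    {3} (size 1)    {4} (size 1)    {5} (size 1)    {6} (size 1)    {7} (size 1)    {8} (size 1)  
  chi_0          1             1               1               1               1               1               1               1               1             
  chi_1          1             exp(2*I*pi/9)   exp(4*I*pi/9)   exp(2*I*pi/3)   exp(8*I*pi/9)   exp(-8*I*pi/9)  exp(-2*I*pi/3)  exp(-4*I*pi/9)  exp(-2*I*pi/9)
  chi_2          1             exp(4*I*pi/9)   exp(8*I*pi/9)   exp(-2*I*pi/3)  exp(-2*I*pi/9)  exp(2*I*pi/9)   exp(2*I*pi/3)   exp(-8*I*pi/9)  exp(-4*I*pi/9)
  chi_3          1             exp(2*I*pi/3)   exp(-2*I*pi/3)  1               exp(2*I*pi/3)   exp(-2*I*pi/3)  1               exp(2*I*pi/3)   exp(-2*I*pi/3)
  chi_4          1             exp(8*I*pi/9)   exp(-2*I*pi/9)  exp(2*I*pi/3)   exp(-4*I*pi/9)  exp(4*I*pi/9)   exp(-2*I*pi/3)  exp(2*I*pi/9)   exp(-8*I*pi/9)
  chi_5          1             exp(-8*I*pi/9)  exp(2*I*pi/9)   exp(-2*I*pi/3)  exp(4*I*pi/9)   exp(-4*I*pi/9)  exp(2*I*pi/3)   exp(-2*I*pi/9)  exp(8*I*pi/9) 
  chi_6          1             exp(-2*I*pi/3)  exp(2*I*pi/3)   1               exp(-2*I*pi/3)  exp(2*I*pi/3)   1               exp(-2*I*pi/3)  exp(2*I*pi/3) 
  chi_7          1             exp(-4*I*pi/9)  exp(-8*I*pi/9)  exp(2*I*pi/3)   exp(2*I*pi/9)   exp(-2*I*pi/9)  exp(-2*I*pi/3)  exp(8*I*pi/9)   exp(4*I*pi/9) 
  chi_8          1             exp(-2*I*pi/9)  exp(-4*I*pi/9)  exp(-2*I*pi/3)  exp(-8*I*pi/9)  exp(8*I*pi/9)   exp(2*I*pi/3)   exp(4*I*pi/9)   exp(2*I*pi/9) 

Spot check: chi_5(0) = zeta_9^(5*0) = zeta_9^0 = 1.

Solution. Z/9Z is abelian, so all 9 irreducible complex representations are 1-dimensional. They are given by chi_k(m) = zeta_9^(k*m) for k = 0,...,8. Row orthogonality: sum_m chi_k(m) conj(chi_l(m)) = 9 * [k = l].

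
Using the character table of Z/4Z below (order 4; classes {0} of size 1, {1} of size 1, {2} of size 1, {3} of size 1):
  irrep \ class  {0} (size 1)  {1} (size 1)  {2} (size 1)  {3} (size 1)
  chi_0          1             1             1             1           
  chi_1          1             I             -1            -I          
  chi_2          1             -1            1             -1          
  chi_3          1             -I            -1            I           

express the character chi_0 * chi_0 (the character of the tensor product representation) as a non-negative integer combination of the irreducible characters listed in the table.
chi_0 tensor chi_0 = chi_0 (all other irreducibles have multiplicity 0).

Solution. The character of a tensor product is the pointwise product (chi_0 * chi_0)(C) = chi_0(C) * chi_0(C):
  {0}: (1)*(1), {1}: (1)*(1), {2}: (1)*(1), {3}: (1)*(1)
so (chi_0 * chi_0) takes values
  {0} -> 1, {1} -> 1, {2} -> 1, {3} -> 1.
Now take the inner product of this character with each irreducible chi from the table, <chi_0*chi_0, chi> = (1/4) sum_C |C| (chi_0*chi_0)(C) conj(chi(C)):
  <chi_0*chi_0, chi_0> = (1/4)[1*(1)*conj(1) + 1*(1)*conj(1) + 1*(1)*conj(1) + 1*(1)*conj(1)]
      = (1/4)[(1) + (1) + (1) + (1)] = 4/4 = 1
  <chi_0*chi_0, chi_1> = (1/4)[1*(1)*conj(1) + 1*(1)*conj(I) + 1*(1)*conj(-1) + 1*(1)*conj(-I)]
      = (1/4)[(1) + (-I) + (-1) + (I)] = 0/4 = 0
  <chi_0*chi_0, chi_2> = (1/4)[1*(1)*conj(1) + 1*(1)*conj(-1) + 1*(1)*conj(1) + 1*(1)*conj(-1)]
      = (1/4)[(1) + (-1) + (1) + (-1)] = 0/4 = 0
  <chi_0*chi_0, chi_3> = (1/4)[1*(1)*conj(1) + 1*(1)*conj(-I) + 1*(1)*conj(-1) + 1*(1)*conj(I)]
      = (1/4)[(1) + (I) + (-1) + (-I)] = 0/4 = 0
(Exp terms are combined using exp(i*s)*conj(exp(i*t)) = exp(i*(s-t)), and sums of them are collapsed using the identity that for every m > 1 the m distinct m-th roots of unity sum to 0, e.g. 1 + exp(2*I*pi/3) + exp(-2*I*pi/3) = 0.)
Hence the multiplicities are chi_0: 1. Dimension check: dim(chi_0)*dim(chi_0) = 1*1 = 1 and sum (mult * dim) = 1*1 = 1.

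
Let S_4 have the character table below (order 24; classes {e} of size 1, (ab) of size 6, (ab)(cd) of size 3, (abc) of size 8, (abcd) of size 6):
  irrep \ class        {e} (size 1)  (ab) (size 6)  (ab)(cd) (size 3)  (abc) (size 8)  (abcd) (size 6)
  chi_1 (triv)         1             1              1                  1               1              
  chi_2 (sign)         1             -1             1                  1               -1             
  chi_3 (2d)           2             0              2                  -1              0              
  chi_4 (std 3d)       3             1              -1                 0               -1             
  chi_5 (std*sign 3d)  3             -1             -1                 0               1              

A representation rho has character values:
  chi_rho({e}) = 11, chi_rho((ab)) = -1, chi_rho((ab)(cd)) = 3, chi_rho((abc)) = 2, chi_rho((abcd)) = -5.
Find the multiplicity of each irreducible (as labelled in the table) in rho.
Multiplicities: chi_1: 0, chi_2: 3, chi_3: 1, chi_4: 2, chi_5: 0.

Working: Use <chi_rho, chi> = (1/|G|) sum_C |C| * chi_rho(C) * conj(chi(C)) with |G| = 24 for each irreducible chi in the table:
  <chi_rho, chi_1> = (1/24)[1*(11)*conj(1) + 6*(-1)*conj(1) + 3*(3)*conj(1) + 8*(2)*conj(1) + 6*(-5)*conj(1)]
      = (1/24)[(11) + (-6) + (9) + (16) + (-30)] = 0/24 = 0
  <chi_rho, chi_2> = (1/24)[1*(11)*conj(1) + 6*(-1)*conj(-1) + 3*(3)*conj(1) + 8*(2)*conj(1) + 6*(-5)*conj(-1)]
      = (1/24)[(11) + (6) + (9) + (16) + (30)] = 72/24 = 3
  <chi_rho, chi_3> = (1/24)[1*(11)*conj(2) + 6*(-1)*conj(0) + 3*(3)*conj(2) + 8*(2)*conj(-1) + 6*(-5)*conj(0)]
      = (1/24)[(22) + (0) + (18) + (-16) + (0)] = 24/24 = 1
  <chi_rho, chi_4> = (1/24)[1*(11)*conj(3) + 6*(-1)*conj(1) + 3*(3)*conj(-1) + 8*(2)*conj(0) + 6*(-5)*conj(-1)]
      = (1/24)[(33) + (-6) + (-9) + (0) + (30)] = 48/24 = 2
  <chi_rho, chi_5> = (1/24)[1*(11)*conj(3) + 6*(-1)*conj(-1) + 3*(3)*conj(-1) + 8*(2)*conj(0) + 6*(-5)*conj(1)]
      = (1/24)[(33) + (6) + (-9) + (0) + (-30)] = 0/24 = 0
Dimension check: dim(rho) = sum (mult * dim) = 0*1 + 3*1 + 1*2 + 2*3 + 0*3 = 11 = chi_rho(e) = 11.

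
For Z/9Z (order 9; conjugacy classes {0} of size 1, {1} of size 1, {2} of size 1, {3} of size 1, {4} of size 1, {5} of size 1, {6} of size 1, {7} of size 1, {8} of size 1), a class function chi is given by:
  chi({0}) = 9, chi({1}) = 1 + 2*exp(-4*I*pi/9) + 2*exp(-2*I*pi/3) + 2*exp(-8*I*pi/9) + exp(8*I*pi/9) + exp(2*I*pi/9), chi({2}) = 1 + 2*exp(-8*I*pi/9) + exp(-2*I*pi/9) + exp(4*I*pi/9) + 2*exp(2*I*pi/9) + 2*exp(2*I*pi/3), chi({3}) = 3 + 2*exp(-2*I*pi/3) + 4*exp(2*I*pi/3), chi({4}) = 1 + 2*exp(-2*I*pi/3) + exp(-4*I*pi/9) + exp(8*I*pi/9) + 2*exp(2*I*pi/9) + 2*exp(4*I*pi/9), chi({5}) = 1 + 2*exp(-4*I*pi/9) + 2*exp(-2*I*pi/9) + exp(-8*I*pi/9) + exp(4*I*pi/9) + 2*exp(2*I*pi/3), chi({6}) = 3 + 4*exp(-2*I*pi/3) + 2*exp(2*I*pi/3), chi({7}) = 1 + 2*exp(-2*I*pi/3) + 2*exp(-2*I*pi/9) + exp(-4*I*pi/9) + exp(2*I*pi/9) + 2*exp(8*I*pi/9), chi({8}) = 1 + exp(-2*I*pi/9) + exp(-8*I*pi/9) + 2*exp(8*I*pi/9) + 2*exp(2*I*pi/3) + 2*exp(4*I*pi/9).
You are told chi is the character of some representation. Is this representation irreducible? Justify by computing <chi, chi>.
Not irreducible (reducible): <chi, chi> = 15 > 1.

Details: <chi, chi> = (1/|G|) sum_C |C| * |chi(C)|^2 = (1/9)[1*|9|^2 + 1*|1 + 2*exp(-4*I*pi/9) + 2*exp(-2*I*pi/3) + 2*exp(-8*I*pi/9) + exp(8*I*pi/9) + exp(2*I*pi/9)|^2 + 1*|1 + 2*exp(-8*I*pi/9) + exp(-2*I*pi/9) + exp(4*I*pi/9) + 2*exp(2*I*pi/9) + 2*exp(2*I*pi/3)|^2 + 1*|3 + 2*exp(-2*I*pi/3) + 4*exp(2*I*pi/3)|^2 + 1*|1 + 2*exp(-2*I*pi/3) + exp(-4*I*pi/9) + exp(8*I*pi/9) + 2*exp(2*I*pi/9) + 2*exp(4*I*pi/9)|^2 + 1*|1 + 2*exp(-4*I*pi/9) + 2*exp(-2*I*pi/9) + exp(-8*I*pi/9) + exp(4*I*pi/9) + 2*exp(2*I*pi/3)|^2 + 1*|3 + 4*exp(-2*I*pi/3) + 2*exp(2*I*pi/3)|^2 + 1*|1 + 2*exp(-2*I*pi/3) + 2*exp(-2*I*pi/9) + exp(-4*I*pi/9) + exp(2*I*pi/9) + 2*exp(8*I*pi/9)|^2 + 1*|1 + exp(-2*I*pi/9) + exp(-8*I*pi/9) + 2*exp(8*I*pi/9) + 2*exp(2*I*pi/3) + 2*exp(4*I*pi/9)|^2]
  = (1/9)[(81) + (15 + 8*exp(-4*I*pi/9) + 11*exp(-2*I*pi/9) + 7*exp(-2*I*pi/3) + 7*exp(-8*I*pi/9) + 7*exp(8*I*pi/9) + 7*exp(2*I*pi/3) + 11*exp(2*I*pi/9) + 8*exp(4*I*pi/9)) + (15 + 11*exp(-4*I*pi/9) + 7*exp(-2*I*pi/3) + 7*exp(-2*I*pi/9) + 8*exp(-8*I*pi/9) + 8*exp(8*I*pi/9) + 7*exp(2*I*pi/9) + 7*exp(2*I*pi/3) + 11*exp(4*I*pi/9)) + (3) + (15 + 7*exp(-4*I*pi/9) + 7*exp(-2*I*pi/3) + 8*exp(-2*I*pi/9) + 11*exp(-8*I*pi/9) + 11*exp(8*I*pi/9) + 8*exp(2*I*pi/9) + 7*exp(2*I*pi/3) + 7*exp(4*I*pi/9)) + (15 + 7*exp(-4*I*pi/9) + 7*exp(-2*I*pi/3) + 8*exp(-2*I*pi/9) + 11*exp(-8*I*pi/9) + 11*exp(8*I*pi/9) + 8*exp(2*I*pi/9) + 7*exp(2*I*pi/3) + 7*exp(4*I*pi/9)) + (3) + (15 + 11*exp(-4*I*pi/9) + 7*exp(-2*I*pi/3) + 7*exp(-2*I*pi/9) + 8*exp(-8*I*pi/9) + 8*exp(8*I*pi/9) + 7*exp(2*I*pi/9) + 7*exp(2*I*pi/3) + 11*exp(4*I*pi/9)) + (15 + 8*exp(-4*I*pi/9) + 11*exp(-2*I*pi/9) + 7*exp(-2*I*pi/3) + 7*exp(-8*I*pi/9) + 7*exp(8*I*pi/9) + 7*exp(2*I*pi/3) + 11*exp(2*I*pi/9) + 8*exp(4*I*pi/9))] = 135/9 = 15.
(Exp terms are combined using exp(i*s)*conj(exp(i*t)) = exp(i*(s-t)), and sums of them are collapsed using the identity that for every m > 1 the m distinct m-th roots of unity sum to 0, e.g. 1 + exp(2*I*pi/3) + exp(-2*I*pi/3) = 0.)
A character is irreducible iff <chi, chi> = 1, so this representation is reducible.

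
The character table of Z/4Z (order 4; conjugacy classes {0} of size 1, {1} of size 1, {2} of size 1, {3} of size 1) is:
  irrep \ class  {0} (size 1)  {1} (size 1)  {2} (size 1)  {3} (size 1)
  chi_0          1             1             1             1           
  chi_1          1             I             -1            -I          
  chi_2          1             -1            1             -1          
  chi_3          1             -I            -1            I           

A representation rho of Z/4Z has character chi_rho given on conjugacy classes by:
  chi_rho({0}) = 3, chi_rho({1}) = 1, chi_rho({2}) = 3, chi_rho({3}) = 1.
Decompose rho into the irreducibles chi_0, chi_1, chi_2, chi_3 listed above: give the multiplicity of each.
Multiplicities: chi_0: 2, chi_1: 0, chi_2: 1, chi_3: 0.

Justification: Use <chi_rho, chi> = (1/|G|) sum_C |C| * chi_rho(C) * conj(chi(C)) with |G| = 4 for each irreducible chi in the table:
  <chi_rho, chi_0> = (1/4)[1*(3)*conj(1) + 1*(1)*conj(1) + 1*(3)*conj(1) + 1*(1)*conj(1)]
      = (1/4)[(3) + (1) + (3) + (1)] = 8/4 = 2
  <chi_rho, chi_1> = (1/4)[1*(3)*conj(1) + 1*(1)*conj(I) + 1*(3)*conj(-1) + 1*(1)*conj(-I)]
      = (1/4)[(3) + (-I) + (-3) + (I)] = 0/4 = 0
  <chi_rho, chi_2> = (1/4)[1*(3)*conj(1) + 1*(1)*conj(-1) + 1*(3)*conj(1) + 1*(1)*conj(-1)]
      = (1/4)[(3) + (-1) + (3) + (-1)] = 4/4 = 1
  <chi_rho, chi_3> = (1/4)[1*(3)*conj(1) + 1*(1)*conj(-I) + 1*(3)*conj(-1) + 1*(1)*conj(I)]
      = (1/4)[(3) + (I) + (-3) + (-I)] = 0/4 = 0
(Exp terms are combined using exp(i*s)*conj(exp(i*t)) = exp(i*(s-t)), and sums of them are collapsed using the identity that for every m > 1 the m distinct m-th roots of unity sum to 0, e.g. 1 + exp(2*I*pi/3) + exp(-2*I*pi/3) = 0.)
Dimension check: dim(rho) = sum (mult * dim) = 2*1 + 0*1 + 1*1 + 0*1 = 3 = chi_rho(e) = 3.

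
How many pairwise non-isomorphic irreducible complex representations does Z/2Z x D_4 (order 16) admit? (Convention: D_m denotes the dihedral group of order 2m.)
10

Why: The number of irreducible complex representations of a finite group equals its number of conjugacy classes. For a direct product, #classes(G x H) = #classes(G) * #classes(H). Z/2Z has 2 classes (abelian), D_4 has 5 classes, so 2 * 5 = 10, so Z/2Z x D_4 (order 16) has exactly 10 irreducible complex representations.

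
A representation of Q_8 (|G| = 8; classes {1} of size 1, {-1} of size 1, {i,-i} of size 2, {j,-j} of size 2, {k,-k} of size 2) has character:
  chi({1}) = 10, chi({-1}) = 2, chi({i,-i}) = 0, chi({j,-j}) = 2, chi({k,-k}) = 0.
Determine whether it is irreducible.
Not irreducible (reducible): <chi, chi> = 14 > 1.

Details: <chi, chi> = (1/|G|) sum_C |C| * |chi(C)|^2 = (1/8)[1*|10|^2 + 1*|2|^2 + 2*|0|^2 + 2*|2|^2 + 2*|0|^2]
  = (1/8)[(100) + (4) + (0) + (8) + (0)] = 112/8 = 14.
A character is irreducible iff <chi, chi> = 1, so this representation is reducible.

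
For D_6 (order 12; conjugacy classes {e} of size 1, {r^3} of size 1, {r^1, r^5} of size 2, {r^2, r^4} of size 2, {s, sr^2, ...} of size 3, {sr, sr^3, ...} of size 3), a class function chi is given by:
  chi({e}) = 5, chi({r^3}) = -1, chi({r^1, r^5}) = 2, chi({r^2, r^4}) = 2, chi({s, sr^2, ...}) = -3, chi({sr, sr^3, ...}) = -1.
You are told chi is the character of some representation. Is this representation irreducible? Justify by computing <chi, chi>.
Not irreducible (reducible): <chi, chi> = 6 > 1.

Why: <chi, chi> = (1/|G|) sum_C |C| * |chi(C)|^2 = (1/12)[1*|5|^2 + 1*|-1|^2 + 2*|2|^2 + 2*|2|^2 + 3*|-3|^2 + 3*|-1|^2]
  = (1/12)[(25) + (1) + (8) + (8) + (27) + (3)] = 72/12 = 6.
A character is irreducible iff <chi, chi> = 1, so this representation is reducible.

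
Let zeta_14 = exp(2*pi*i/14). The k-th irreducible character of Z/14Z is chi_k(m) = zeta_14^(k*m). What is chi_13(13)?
chi_13(13) = zeta_14^169 = exp(I*pi/7)

Argument: chi_13(13) = zeta_14^(13*13) = zeta_14^169. Since zeta_14^14 = 1, this equals zeta_14^1 = exp(2*pi*i*1/14) = exp(I*pi/7).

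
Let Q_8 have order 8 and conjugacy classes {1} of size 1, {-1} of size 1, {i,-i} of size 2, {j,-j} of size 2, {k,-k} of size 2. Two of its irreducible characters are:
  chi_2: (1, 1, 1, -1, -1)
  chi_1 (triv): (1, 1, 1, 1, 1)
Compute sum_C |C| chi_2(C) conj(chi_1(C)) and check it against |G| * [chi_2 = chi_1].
Sum = 0; so <chi_2, chi_1> = 0 (distinct irreducibles are orthogonal).

Derivation: Compute term by term over conjugacy classes (|C| * chi_2(C) * conj(chi_1(C))):
  1*(1)*conj(1) + 1*(1)*conj(1) + 2*(1)*conj(1) + 2*(-1)*conj(1) + 2*(-1)*conj(1)
  = (1) + (1) + (2) + (-2) + (-2)
  = 0.
Dividing by |G| = 8 gives 0/8 = 0, matching the row-orthogonality relation <chi_2, chi_1> = [chi_2 = chi_1].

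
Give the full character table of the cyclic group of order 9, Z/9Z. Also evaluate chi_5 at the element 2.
Character table of Z/9Z (irreps indexed chi_0,...,chi_8 with chi_k(m) = zeta_9^(k*m), zeta_9 = exp(2*pi*i/9)):
  irrep \ class  {0} (size 1)  {1} (size 1)    {2} (size 1)    {3} (size 1)    {4} (size 1)    {5} (size 1)    {6} (size 1)    {7} (size 1)    {8} (size 1)  
  chi_0          1             1               1               1               1               1               1               1               1             
  chi_1          1             exp(2*I*pi/9)   exp(4*I*pi/9)   exp(2*I*pi/3)   exp(8*I*pi/9)   exp(-8*I*pi/9)  exp(-2*I*pi/3)  exp(-4*I*pi/9)  exp(-2*I*pi/9)
  chi_2          1             exp(4*I*pi/9)   exp(8*I*pi/9)   exp(-2*I*pi/3)  exp(-2*I*pi/9)  exp(2*I*pi/9)   exp(2*I*pi/3)   exp(-8*I*pi/9)  exp(-4*I*pi/9)
  chi_3          1             exp(2*I*pi/3)   exp(-2*I*pi/3)  1               exp(2*I*pi/3)   exp(-2*I*pi/3)  1               exp(2*I*pi/3)   exp(-2*I*pi/3)
  chi_4          1             exp(8*I*pi/9)   exp(-2*I*pi/9)  exp(2*I*pi/3)   exp(-4*I*pi/9)  exp(4*I*pi/9)   exp(-2*I*pi/3)  exp(2*I*pi/9)   exp(-8*I*pi/9)
  chi_5          1             exp(-8*I*pi/9)  exp(2*I*pi/9)   exp(-2*I*pi/3)  exp(4*I*pi/9)   exp(-4*I*pi/9)  exp(2*I*pi/3)   exp(-2*I*pi/9)  exp(8*I*pi/9) 
  chi_6          1             exp(-2*I*pi/3)  exp(2*I*pi/3)   1               exp(-2*I*pi/3)  exp(2*I*pi/3)   1               exp(-2*I*pi/3)  exp(2*I*pi/3) 
  chi_7          1             exp(-4*I*pi/9)  exp(-8*I*pi/9)  exp(2*I*pi/3)   exp(2*I*pi/9)   exp(-2*I*pi/9)  exp(-2*I*pi/3)  exp(8*I*pi/9)   exp(4*I*pi/9) 
  chi_8          1             exp(-2*I*pi/9)  exp(-4*I*pi/9)  exp(-2*I*pi/3)  exp(-8*I*pi/9)  exp(8*I*pi/9)   exp(2*I*pi/3)   exp(4*I*pi/9)   exp(2*I*pi/9) 

Spot check: chi_5(2) = zeta_9^(5*2) = zeta_9^10 = exp(2*I*pi/9).

Solution. Z/9Z is abelian, so all 9 irreducible complex representations are 1-dimensional. They are given by chi_k(m) = zeta_9^(k*m) for k = 0,...,8. Row orthogonality: sum_m chi_k(m) conj(chi_l(m)) = 9 * [k = l].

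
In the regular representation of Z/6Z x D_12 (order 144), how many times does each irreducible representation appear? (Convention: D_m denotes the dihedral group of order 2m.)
Each irreducible V_i of dimension d_i appears with multiplicity d_i, i.e. rho_reg = (direct sum over all irreducibles V_i) d_i V_i. The irreducible dimensions for Z/6Z x D_12 are 1, 1, 1, 1, 1, 1, 1, 1, 1, 1, 1, 1, 1, 1, 1, 1, 1, 1, 1, 1, 1, 1, 1, 1, 2, 2, 2, 2, 2, 2, 2, 2, 2, 2, 2, 2, 2, 2, 2, 2, 2, 2, 2, 2, 2, 2, 2, 2, 2, 2, 2, 2, 2, 2: 24 irreducibles of dimension 1, each with multiplicity 1; 30 irreducibles of dimension 2, each with multiplicity 2. Total dimension 24*1*1 + 30*2*2 = 144 = |G|.

Argument: General theorem: in the regular representation of a finite group G, each irreducible appears with multiplicity equal to its dimension. Check: dim(rho_reg) = sum d_i^2 = 1 + 1 + 1 + 1 + 1 + 1 + 1 + 1 + 1 + 1 + 1 + 1 + 1 + 1 + 1 + 1 + 1 + 1 + 1 + 1 + 1 + 1 + 1 + 1 + 4 + 4 + 4 + 4 + 4 + 4 + 4 + 4 + 4 + 4 + 4 + 4 + 4 + 4 + 4 + 4 + 4 + 4 + 4 + 4 + 4 + 4 + 4 + 4 + 4 + 4 + 4 + 4 + 4 + 4 = 144 = |G|.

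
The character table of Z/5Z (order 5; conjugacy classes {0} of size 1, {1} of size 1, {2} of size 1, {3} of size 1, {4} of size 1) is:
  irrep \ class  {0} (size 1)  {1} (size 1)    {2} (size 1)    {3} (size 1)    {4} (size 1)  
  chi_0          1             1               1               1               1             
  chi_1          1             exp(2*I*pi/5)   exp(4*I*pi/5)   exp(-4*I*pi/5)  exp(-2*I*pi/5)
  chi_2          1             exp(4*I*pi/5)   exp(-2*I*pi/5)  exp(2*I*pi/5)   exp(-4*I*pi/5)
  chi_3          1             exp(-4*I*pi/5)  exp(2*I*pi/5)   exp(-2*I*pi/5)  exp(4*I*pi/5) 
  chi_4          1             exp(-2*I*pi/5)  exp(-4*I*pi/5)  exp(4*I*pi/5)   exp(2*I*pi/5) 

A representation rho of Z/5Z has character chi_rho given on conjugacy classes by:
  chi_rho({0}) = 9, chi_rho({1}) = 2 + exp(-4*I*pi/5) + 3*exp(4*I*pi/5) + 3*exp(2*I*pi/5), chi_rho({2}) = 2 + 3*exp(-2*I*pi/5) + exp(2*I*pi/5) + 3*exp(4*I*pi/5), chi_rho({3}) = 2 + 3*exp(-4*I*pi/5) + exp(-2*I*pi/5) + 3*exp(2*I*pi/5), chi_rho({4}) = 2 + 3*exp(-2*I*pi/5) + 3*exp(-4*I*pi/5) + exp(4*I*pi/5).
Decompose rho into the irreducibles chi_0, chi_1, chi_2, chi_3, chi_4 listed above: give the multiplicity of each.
Multiplicities: chi_0: 2, chi_1: 3, chi_2: 3, chi_3: 1, chi_4: 0.

Working: Use <chi_rho, chi> = (1/|G|) sum_C |C| * chi_rho(C) * conj(chi(C)) with |G| = 5 for each irreducible chi in the table:
  <chi_rho, chi_0> = (1/5)[1*(9)*conj(1) + 1*(2 + exp(-4*I*pi/5) + 3*exp(4*I*pi/5) + 3*exp(2*I*pi/5))*conj(1) + 1*(2 + 3*exp(-2*I*pi/5) + exp(2*I*pi/5) + 3*exp(4*I*pi/5))*conj(1) + 1*(2 + 3*exp(-4*I*pi/5) + exp(-2*I*pi/5) + 3*exp(2*I*pi/5))*conj(1) + 1*(2 + 3*exp(-2*I*pi/5) + 3*exp(-4*I*pi/5) + exp(4*I*pi/5))*conj(1)]
      = (1/5)[(9) + (2 + exp(-4*I*pi/5) + 3*exp(4*I*pi/5) + 3*exp(2*I*pi/5)) + (2 + 3*exp(-2*I*pi/5) + exp(2*I*pi/5) + 3*exp(4*I*pi/5)) + (2 + 3*exp(-4*I*pi/5) + exp(-2*I*pi/5) + 3*exp(2*I*pi/5)) + (2 + 3*exp(-2*I*pi/5) + 3*exp(-4*I*pi/5) + exp(4*I*pi/5))] = 10/5 = 2
  <chi_rho, chi_1> = (1/5)[1*(9)*conj(1) + 1*(2 + exp(-4*I*pi/5) + 3*exp(4*I*pi/5) + 3*exp(2*I*pi/5))*conj(exp(2*I*pi/5)) + 1*(2 + 3*exp(-2*I*pi/5) + exp(2*I*pi/5) + 3*exp(4*I*pi/5))*conj(exp(4*I*pi/5)) + 1*(2 + 3*exp(-4*I*pi/5) + exp(-2*I*pi/5) + 3*exp(2*I*pi/5))*conj(exp(-4*I*pi/5)) + 1*(2 + 3*exp(-2*I*pi/5) + 3*exp(-4*I*pi/5) + exp(4*I*pi/5))*conj(exp(-2*I*pi/5))]
      = (1/5)[(9) + (3 + 2*exp(-2*I*pi/5) + exp(4*I*pi/5) + 3*exp(2*I*pi/5)) + (3 + 2*exp(-4*I*pi/5) + exp(-2*I*pi/5) + 3*exp(4*I*pi/5)) + (3 + 3*exp(-4*I*pi/5) + exp(2*I*pi/5) + 2*exp(4*I*pi/5)) + (3 + 3*exp(-2*I*pi/5) + exp(-4*I*pi/5) + 2*exp(2*I*pi/5))] = 15/5 = 3
  <chi_rho, chi_2> = (1/5)[1*(9)*conj(1) + 1*(2 + exp(-4*I*pi/5) + 3*exp(4*I*pi/5) + 3*exp(2*I*pi/5))*conj(exp(4*I*pi/5)) + 1*(2 + 3*exp(-2*I*pi/5) + exp(2*I*pi/5) + 3*exp(4*I*pi/5))*conj(exp(-2*I*pi/5)) + 1*(2 + 3*exp(-4*I*pi/5) + exp(-2*I*pi/5) + 3*exp(2*I*pi/5))*conj(exp(2*I*pi/5)) + 1*(2 + 3*exp(-2*I*pi/5) + 3*exp(-4*I*pi/5) + exp(4*I*pi/5))*conj(exp(-4*I*pi/5))]
      = (1/5)[(9) + (3 + 3*exp(-2*I*pi/5) + 2*exp(-4*I*pi/5) + exp(2*I*pi/5)) + (3 + 3*exp(-4*I*pi/5) + exp(4*I*pi/5) + 2*exp(2*I*pi/5)) + (3 + 2*exp(-2*I*pi/5) + exp(-4*I*pi/5) + 3*exp(4*I*pi/5)) + (3 + exp(-2*I*pi/5) + 2*exp(4*I*pi/5) + 3*exp(2*I*pi/5))] = 15/5 = 3
  <chi_rho, chi_3> = (1/5)[1*(9)*conj(1) + 1*(2 + exp(-4*I*pi/5) + 3*exp(4*I*pi/5) + 3*exp(2*I*pi/5))*conj(exp(-4*I*pi/5)) + 1*(2 + 3*exp(-2*I*pi/5) + exp(2*I*pi/5) + 3*exp(4*I*pi/5))*conj(exp(2*I*pi/5)) + 1*(2 + 3*exp(-4*I*pi/5) + exp(-2*I*pi/5) + 3*exp(2*I*pi/5))*conj(exp(-2*I*pi/5)) + 1*(2 + 3*exp(-2*I*pi/5) + 3*exp(-4*I*pi/5) + exp(4*I*pi/5))*conj(exp(4*I*pi/5))]
      = (1/5)[(9) + (1 + 3*exp(-2*I*pi/5) + 3*exp(-4*I*pi/5) + 2*exp(4*I*pi/5)) + (1 + 2*exp(-2*I*pi/5) + 3*exp(-4*I*pi/5) + 3*exp(2*I*pi/5)) + (1 + 3*exp(-2*I*pi/5) + 3*exp(4*I*pi/5) + 2*exp(2*I*pi/5)) + (1 + 2*exp(-4*I*pi/5) + 3*exp(4*I*pi/5) + 3*exp(2*I*pi/5))] = 5/5 = 1
  <chi_rho, chi_4> = (1/5)[1*(9)*conj(1) + 1*(2 + exp(-4*I*pi/5) + 3*exp(4*I*pi/5) + 3*exp(2*I*pi/5))*conj(exp(-2*I*pi/5)) + 1*(2 + 3*exp(-2*I*pi/5) + exp(2*I*pi/5) + 3*exp(4*I*pi/5))*conj(exp(-4*I*pi/5)) + 1*(2 + 3*exp(-4*I*pi/5) + exp(-2*I*pi/5) + 3*exp(2*I*pi/5))*conj(exp(4*I*pi/5)) + 1*(2 + 3*exp(-2*I*pi/5) + 3*exp(-4*I*pi/5) + exp(4*I*pi/5))*conj(exp(2*I*pi/5))]
      = (1/5)[(9) + (3*exp(-4*I*pi/5) + exp(-2*I*pi/5) + 3*exp(4*I*pi/5) + 2*exp(2*I*pi/5)) + (3*exp(-2*I*pi/5) + exp(-4*I*pi/5) + 2*exp(4*I*pi/5) + 3*exp(2*I*pi/5)) + (3*exp(-2*I*pi/5) + 2*exp(-4*I*pi/5) + exp(4*I*pi/5) + 3*exp(2*I*pi/5)) + (2*exp(-2*I*pi/5) + 3*exp(-4*I*pi/5) + exp(2*I*pi/5) + 3*exp(4*I*pi/5))] = 0/5 = 0
(Exp terms are combined using exp(i*s)*conj(exp(i*t)) = exp(i*(s-t)), and sums of them are collapsed using the identity that for every m > 1 the m distinct m-th roots of unity sum to 0, e.g. 1 + exp(2*I*pi/3) + exp(-2*I*pi/3) = 0.)
Dimension check: dim(rho) = sum (mult * dim) = 2*1 + 3*1 + 3*1 + 1*1 + 0*1 = 9 = chi_rho(e) = 9.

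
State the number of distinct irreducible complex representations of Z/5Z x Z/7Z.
35

Proof sketch: The number of irreducible complex representations of a finite group equals its number of conjugacy classes. Z/5Z x Z/7Z is abelian of order 35, so every element is its own conjugacy class: 35 classes, so Z/5Z x Z/7Z (order 35) has exactly 35 irreducible complex representations.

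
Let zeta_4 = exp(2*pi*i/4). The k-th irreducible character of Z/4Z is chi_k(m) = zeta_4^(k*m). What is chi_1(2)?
chi_1(2) = zeta_4^2 = -1

Working: chi_1(2) = zeta_4^(1*2) = zeta_4^2. Since zeta_4^4 = 1, this equals zeta_4^2 = exp(2*pi*i*2/4) = -1.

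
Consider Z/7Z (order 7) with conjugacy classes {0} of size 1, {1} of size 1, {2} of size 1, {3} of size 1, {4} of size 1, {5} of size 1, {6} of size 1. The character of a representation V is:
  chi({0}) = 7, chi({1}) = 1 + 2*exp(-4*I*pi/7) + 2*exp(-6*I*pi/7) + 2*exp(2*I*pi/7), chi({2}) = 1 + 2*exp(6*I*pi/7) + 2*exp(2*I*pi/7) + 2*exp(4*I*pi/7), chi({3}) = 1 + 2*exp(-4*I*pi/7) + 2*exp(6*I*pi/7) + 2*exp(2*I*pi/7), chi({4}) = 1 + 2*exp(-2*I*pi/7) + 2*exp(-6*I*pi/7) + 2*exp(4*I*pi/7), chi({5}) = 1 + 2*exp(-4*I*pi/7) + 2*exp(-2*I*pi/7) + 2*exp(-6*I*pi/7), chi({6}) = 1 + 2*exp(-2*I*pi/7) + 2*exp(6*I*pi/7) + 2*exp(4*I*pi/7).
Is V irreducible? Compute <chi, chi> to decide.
Not irreducible (reducible): <chi, chi> = 13 > 1.

Reasoning: <chi, chi> = (1/|G|) sum_C |C| * |chi(C)|^2 = (1/7)[1*|7|^2 + 1*|1 + 2*exp(-4*I*pi/7) + 2*exp(-6*I*pi/7) + 2*exp(2*I*pi/7)|^2 + 1*|1 + 2*exp(6*I*pi/7) + 2*exp(2*I*pi/7) + 2*exp(4*I*pi/7)|^2 + 1*|1 + 2*exp(-4*I*pi/7) + 2*exp(6*I*pi/7) + 2*exp(2*I*pi/7)|^2 + 1*|1 + 2*exp(-2*I*pi/7) + 2*exp(-6*I*pi/7) + 2*exp(4*I*pi/7)|^2 + 1*|1 + 2*exp(-4*I*pi/7) + 2*exp(-2*I*pi/7) + 2*exp(-6*I*pi/7)|^2 + 1*|1 + 2*exp(-2*I*pi/7) + 2*exp(6*I*pi/7) + 2*exp(4*I*pi/7)|^2]
  = (1/7)[(49) + (13 + 6*exp(-2*I*pi/7) + 10*exp(-6*I*pi/7) + 2*exp(-4*I*pi/7) + 2*exp(4*I*pi/7) + 10*exp(6*I*pi/7) + 6*exp(2*I*pi/7)) + (13 + 10*exp(-2*I*pi/7) + 6*exp(-4*I*pi/7) + 2*exp(-6*I*pi/7) + 2*exp(6*I*pi/7) + 6*exp(4*I*pi/7) + 10*exp(2*I*pi/7)) + (13 + 10*exp(-4*I*pi/7) + 6*exp(-6*I*pi/7) + 2*exp(-2*I*pi/7) + 2*exp(2*I*pi/7) + 6*exp(6*I*pi/7) + 10*exp(4*I*pi/7)) + (13 + 10*exp(-4*I*pi/7) + 6*exp(-6*I*pi/7) + 2*exp(-2*I*pi/7) + 2*exp(2*I*pi/7) + 6*exp(6*I*pi/7) + 10*exp(4*I*pi/7)) + (13 + 10*exp(-2*I*pi/7) + 6*exp(-4*I*pi/7) + 2*exp(-6*I*pi/7) + 2*exp(6*I*pi/7) + 6*exp(4*I*pi/7) + 10*exp(2*I*pi/7)) + (13 + 6*exp(-2*I*pi/7) + 10*exp(-6*I*pi/7) + 2*exp(-4*I*pi/7) + 2*exp(4*I*pi/7) + 10*exp(6*I*pi/7) + 6*exp(2*I*pi/7))] = 91/7 = 13.
(Exp terms are combined using exp(i*s)*conj(exp(i*t)) = exp(i*(s-t)), and sums of them are collapsed using the identity that for every m > 1 the m distinct m-th roots of unity sum to 0, e.g. 1 + exp(2*I*pi/3) + exp(-2*I*pi/3) = 0.)
A character is irreducible iff <chi, chi> = 1, so this representation is reducible.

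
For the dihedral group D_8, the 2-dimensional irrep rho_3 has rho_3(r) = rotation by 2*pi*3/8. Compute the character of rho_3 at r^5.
chi_{rho_3}(r^5) = 2*cos(2*pi*3*5/8) = sqrt(2)

Explanation: rho_3(r^5) is rotation by angle 2*pi*3*5/8, whose trace is 2*cos(2*pi*3*5/8) = sqrt(2).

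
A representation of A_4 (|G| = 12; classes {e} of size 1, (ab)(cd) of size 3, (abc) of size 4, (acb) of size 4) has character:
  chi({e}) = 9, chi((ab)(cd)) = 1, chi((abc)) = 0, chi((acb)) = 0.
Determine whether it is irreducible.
Not irreducible (reducible): <chi, chi> = 7 > 1.

Reasoning: <chi, chi> = (1/|G|) sum_C |C| * |chi(C)|^2 = (1/12)[1*|9|^2 + 3*|1|^2 + 4*|0|^2 + 4*|0|^2]
  = (1/12)[(81) + (3) + (0) + (0)] = 84/12 = 7.
(Exp terms are combined using exp(i*s)*conj(exp(i*t)) = exp(i*(s-t)), and sums of them are collapsed using the identity that for every m > 1 the m distinct m-th roots of unity sum to 0, e.g. 1 + exp(2*I*pi/3) + exp(-2*I*pi/3) = 0.)
A character is irreducible iff <chi, chi> = 1, so this representation is reducible.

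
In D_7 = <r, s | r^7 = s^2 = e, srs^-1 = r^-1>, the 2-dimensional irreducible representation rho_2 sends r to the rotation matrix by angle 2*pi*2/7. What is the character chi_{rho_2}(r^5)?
chi_{rho_2}(r^5) = 2*cos(2*pi*2*5/7) = -2*cos(pi/7)

Justification: rho_2(r^5) is rotation by angle 2*pi*2*5/7, whose trace is 2*cos(2*pi*2*5/7) = -2*cos(pi/7).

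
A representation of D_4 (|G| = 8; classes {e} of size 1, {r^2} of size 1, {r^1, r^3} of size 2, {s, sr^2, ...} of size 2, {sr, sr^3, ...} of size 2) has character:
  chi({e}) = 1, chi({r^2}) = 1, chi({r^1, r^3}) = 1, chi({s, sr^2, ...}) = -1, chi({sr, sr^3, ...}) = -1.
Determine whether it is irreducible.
Irreducible: <chi, chi> = 1.

Justification: <chi, chi> = (1/|G|) sum_C |C| * |chi(C)|^2 = (1/8)[1*|1|^2 + 1*|1|^2 + 2*|1|^2 + 2*|-1|^2 + 2*|-1|^2]
  = (1/8)[(1) + (1) + (2) + (2) + (2)] = 8/8 = 1.
A character is irreducible iff <chi, chi> = 1, so this representation is irreducible.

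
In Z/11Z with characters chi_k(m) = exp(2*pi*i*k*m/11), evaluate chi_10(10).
chi_10(10) = zeta_11^100 = exp(2*I*pi/11)

Reasoning: chi_10(10) = zeta_11^(10*10) = zeta_11^100. Since zeta_11^11 = 1, this equals zeta_11^1 = exp(2*pi*i*1/11) = exp(2*I*pi/11).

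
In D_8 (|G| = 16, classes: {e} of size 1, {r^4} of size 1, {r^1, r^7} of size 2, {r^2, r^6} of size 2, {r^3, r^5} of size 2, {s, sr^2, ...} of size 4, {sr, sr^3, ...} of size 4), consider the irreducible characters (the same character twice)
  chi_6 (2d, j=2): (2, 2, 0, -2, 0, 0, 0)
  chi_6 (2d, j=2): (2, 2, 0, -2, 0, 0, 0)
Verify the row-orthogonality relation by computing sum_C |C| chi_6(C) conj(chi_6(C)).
Sum = 16 = |G| = 16; so <chi_6, chi_6> = 1 (norm-1 confirms irreducibility).

Why: Compute term by term over conjugacy classes (|C| * chi_6(C) * conj(chi_6(C))):
  1*(2)*conj(2) + 1*(2)*conj(2) + 2*(0)*conj(0) + 2*(-2)*conj(-2) + 2*(0)*conj(0) + 4*(0)*conj(0) + 4*(0)*conj(0)
  = (4) + (4) + (0) + (8) + (0) + (0) + (0)
  = 16.
Dividing by |G| = 16 gives 16/16 = 1, matching the row-orthogonality relation <chi_6, chi_6> = [chi_6 = chi_6].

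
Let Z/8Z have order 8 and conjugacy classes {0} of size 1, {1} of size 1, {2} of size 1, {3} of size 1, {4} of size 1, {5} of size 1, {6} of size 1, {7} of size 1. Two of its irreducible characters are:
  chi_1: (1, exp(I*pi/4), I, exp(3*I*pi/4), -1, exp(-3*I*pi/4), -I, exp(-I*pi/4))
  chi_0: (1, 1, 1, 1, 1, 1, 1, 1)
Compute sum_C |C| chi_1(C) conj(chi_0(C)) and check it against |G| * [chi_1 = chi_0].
Sum = 0; so <chi_1, chi_0> = 0 (distinct irreducibles are orthogonal).

Why: Compute term by term over conjugacy classes (|C| * chi_1(C) * conj(chi_0(C))):
  1*(1)*conj(1) + 1*(exp(I*pi/4))*conj(1) + 1*(I)*conj(1) + 1*(exp(3*I*pi/4))*conj(1) + 1*(-1)*conj(1) + 1*(exp(-3*I*pi/4))*conj(1) + 1*(-I)*conj(1) + 1*(exp(-I*pi/4))*conj(1)
  = (1) + (exp(I*pi/4)) + (I) + (exp(3*I*pi/4)) + (-1) + (exp(-3*I*pi/4)) + (-I) + (exp(-I*pi/4))
  = 0.
(Exp terms are combined using exp(i*s)*conj(exp(i*t)) = exp(i*(s-t)), and sums of them are collapsed using the identity that for every m > 1 the m distinct m-th roots of unity sum to 0, e.g. 1 + exp(2*I*pi/3) + exp(-2*I*pi/3) = 0.)
Dividing by |G| = 8 gives 0/8 = 0, matching the row-orthogonality relation <chi_1, chi_0> = [chi_1 = chi_0].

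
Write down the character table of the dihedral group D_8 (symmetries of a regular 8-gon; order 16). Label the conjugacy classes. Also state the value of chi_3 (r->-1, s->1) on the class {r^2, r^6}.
Conjugacy classes: {e} of size 1, {r^4} of size 1, {r^1, r^7} of size 2, {r^2, r^6} of size 2, {r^3, r^5} of size 2, {s, sr^2, ...} of size 4, {sr, sr^3, ...} of size 4.
Character table:
  irrep \ class              {e} (size 1)  {r^4} (size 1)  {r^1, r^7} (size 2)  {r^2, r^6} (size 2)  {r^3, r^5} (size 2)  {s, sr^2, ...} (size 4)  {sr, sr^3, ...} (size 4)
  chi_1 (triv)               1             1               1                    1                    1                    1                        1                       
  chi_2 (sign: r->1, s->-1)  1             1               1                    1                    1                    -1                       -1                      
  chi_3 (r->-1, s->1)        1             1               -1                   1                    -1                   1                        -1                      
  chi_4 (r->-1, s->-1)       1             1               -1                   1                    -1                   -1                       1                       
  chi_5 (2d, j=1)            2             -2              sqrt(2)              0                    -sqrt(2)             0                        0                       
  chi_6 (2d, j=2)            2             2               0                    -2                   0                    0                        0                       
  chi_7 (2d, j=3)            2             -2              -sqrt(2)             0                    sqrt(2)              0                        0                       

Spot check: chi_3 (r->-1, s->1) on {r^2, r^6} = 1.

Argument: D_8 has order 2*8 = 16 with 7 conjugacy classes, hence 7 irreducibles. Sum of squared dims 1 + 1 + 1 + 1 + 4 + 4 + 4 = 16 = |G|. Linear characters come from the abelianisation; the 2-dimensional irreps have character r^k -> 2*cos(2*pi*j*k/8), reflections -> 0.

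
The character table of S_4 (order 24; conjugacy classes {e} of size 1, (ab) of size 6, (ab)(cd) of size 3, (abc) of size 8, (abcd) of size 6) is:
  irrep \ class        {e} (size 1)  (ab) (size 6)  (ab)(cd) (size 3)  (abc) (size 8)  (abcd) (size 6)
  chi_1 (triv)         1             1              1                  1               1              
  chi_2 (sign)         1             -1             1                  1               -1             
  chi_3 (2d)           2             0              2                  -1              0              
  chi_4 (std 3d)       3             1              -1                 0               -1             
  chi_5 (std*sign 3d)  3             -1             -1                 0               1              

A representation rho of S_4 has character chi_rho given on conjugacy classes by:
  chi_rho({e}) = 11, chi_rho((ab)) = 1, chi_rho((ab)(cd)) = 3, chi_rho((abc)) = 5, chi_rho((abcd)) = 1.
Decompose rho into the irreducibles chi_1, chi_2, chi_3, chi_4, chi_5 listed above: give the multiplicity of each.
Multiplicities: chi_1: 3, chi_2: 2, chi_3: 0, chi_4: 1, chi_5: 1.

Why: Use <chi_rho, chi> = (1/|G|) sum_C |C| * chi_rho(C) * conj(chi(C)) with |G| = 24 for each irreducible chi in the table:
  <chi_rho, chi_1> = (1/24)[1*(11)*conj(1) + 6*(1)*conj(1) + 3*(3)*conj(1) + 8*(5)*conj(1) + 6*(1)*conj(1)]
      = (1/24)[(11) + (6) + (9) + (40) + (6)] = 72/24 = 3
  <chi_rho, chi_2> = (1/24)[1*(11)*conj(1) + 6*(1)*conj(-1) + 3*(3)*conj(1) + 8*(5)*conj(1) + 6*(1)*conj(-1)]
      = (1/24)[(11) + (-6) + (9) + (40) + (-6)] = 48/24 = 2
  <chi_rho, chi_3> = (1/24)[1*(11)*conj(2) + 6*(1)*conj(0) + 3*(3)*conj(2) + 8*(5)*conj(-1) + 6*(1)*conj(0)]
      = (1/24)[(22) + (0) + (18) + (-40) + (0)] = 0/24 = 0
  <chi_rho, chi_4> = (1/24)[1*(11)*conj(3) + 6*(1)*conj(1) + 3*(3)*conj(-1) + 8*(5)*conj(0) + 6*(1)*conj(-1)]
      = (1/24)[(33) + (6) + (-9) + (0) + (-6)] = 24/24 = 1
  <chi_rho, chi_5> = (1/24)[1*(11)*conj(3) + 6*(1)*conj(-1) + 3*(3)*conj(-1) + 8*(5)*conj(0) + 6*(1)*conj(1)]
      = (1/24)[(33) + (-6) + (-9) + (0) + (6)] = 24/24 = 1
Dimension check: dim(rho) = sum (mult * dim) = 3*1 + 2*1 + 0*2 + 1*3 + 1*3 = 11 = chi_rho(e) = 11.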